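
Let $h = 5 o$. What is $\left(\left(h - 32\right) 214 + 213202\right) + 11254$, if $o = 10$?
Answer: $228308$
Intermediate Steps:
$h = 50$ ($h = 5 \cdot 10 = 50$)
$\left(\left(h - 32\right) 214 + 213202\right) + 11254 = \left(\left(50 - 32\right) 214 + 213202\right) + 11254 = \left(18 \cdot 214 + 213202\right) + 11254 = \left(3852 + 213202\right) + 11254 = 217054 + 11254 = 228308$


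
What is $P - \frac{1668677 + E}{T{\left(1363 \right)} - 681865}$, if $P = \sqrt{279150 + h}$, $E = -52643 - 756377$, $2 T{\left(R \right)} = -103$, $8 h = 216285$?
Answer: $\frac{1719314}{1363833} + \frac{3 \sqrt{544330}}{4} \approx 554.6$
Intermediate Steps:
$h = \frac{216285}{8}$ ($h = \frac{1}{8} \cdot 216285 = \frac{216285}{8} \approx 27036.0$)
$T{\left(R \right)} = - \frac{103}{2}$ ($T{\left(R \right)} = \frac{1}{2} \left(-103\right) = - \frac{103}{2}$)
$E = -809020$
$P = \frac{3 \sqrt{544330}}{4}$ ($P = \sqrt{279150 + \frac{216285}{8}} = \sqrt{\frac{2449485}{8}} = \frac{3 \sqrt{544330}}{4} \approx 553.34$)
$P - \frac{1668677 + E}{T{\left(1363 \right)} - 681865} = \frac{3 \sqrt{544330}}{4} - \frac{1668677 - 809020}{- \frac{103}{2} - 681865} = \frac{3 \sqrt{544330}}{4} - \frac{859657}{- \frac{1363833}{2}} = \frac{3 \sqrt{544330}}{4} - 859657 \left(- \frac{2}{1363833}\right) = \frac{3 \sqrt{544330}}{4} - - \frac{1719314}{1363833} = \frac{3 \sqrt{544330}}{4} + \frac{1719314}{1363833} = \frac{1719314}{1363833} + \frac{3 \sqrt{544330}}{4}$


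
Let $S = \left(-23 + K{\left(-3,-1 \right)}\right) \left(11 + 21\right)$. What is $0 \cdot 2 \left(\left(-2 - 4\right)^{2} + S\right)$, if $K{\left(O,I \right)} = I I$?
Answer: $0$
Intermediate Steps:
$K{\left(O,I \right)} = I^{2}$
$S = -704$ ($S = \left(-23 + \left(-1\right)^{2}\right) \left(11 + 21\right) = \left(-23 + 1\right) 32 = \left(-22\right) 32 = -704$)
$0 \cdot 2 \left(\left(-2 - 4\right)^{2} + S\right) = 0 \cdot 2 \left(\left(-2 - 4\right)^{2} - 704\right) = 0 \left(\left(-6\right)^{2} - 704\right) = 0 \left(36 - 704\right) = 0 \left(-668\right) = 0$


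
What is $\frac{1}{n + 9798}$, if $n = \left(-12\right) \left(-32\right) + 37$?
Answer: $\frac{1}{10219} \approx 9.7857 \cdot 10^{-5}$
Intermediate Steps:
$n = 421$ ($n = 384 + 37 = 421$)
$\frac{1}{n + 9798} = \frac{1}{421 + 9798} = \frac{1}{10219}$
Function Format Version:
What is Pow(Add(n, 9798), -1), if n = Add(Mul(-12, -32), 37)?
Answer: Rational(1, 10219) ≈ 9.7857e-5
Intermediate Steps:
n = 421 (n = Add(384, 37) = 421)
Pow(Add(n, 9798), -1) = Pow(Add(421, 9798), -1) = Pow(10219, -1) = Rational(1, 10219)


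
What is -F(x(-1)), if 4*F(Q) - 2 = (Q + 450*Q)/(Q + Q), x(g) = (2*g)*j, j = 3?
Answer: -455/8 ≈ -56.875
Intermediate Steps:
x(g) = 6*g (x(g) = (2*g)*3 = 6*g)
F(Q) = 455/8 (F(Q) = ½ + ((Q + 450*Q)/(Q + Q))/4 = ½ + ((451*Q)/((2*Q)))/4 = ½ + ((451*Q)*(1/(2*Q)))/4 = ½ + (¼)*(451/2) = ½ + 451/8 = 455/8)
-F(x(-1)) = -1*455/8 = -455/8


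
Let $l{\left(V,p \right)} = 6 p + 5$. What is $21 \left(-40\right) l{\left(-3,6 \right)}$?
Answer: $-34440$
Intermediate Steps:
$l{\left(V,p \right)} = 5 + 6 p$
$21 \left(-40\right) l{\left(-3,6 \right)} = 21 \left(-40\right) \left(5 + 6 \cdot 6\right) = - 840 \left(5 + 36\right) = \left(-840\right) 41 = -34440$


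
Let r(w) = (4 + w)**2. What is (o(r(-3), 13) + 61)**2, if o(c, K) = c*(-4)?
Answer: 3249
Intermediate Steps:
o(c, K) = -4*c
(o(r(-3), 13) + 61)**2 = (-4*(4 - 3)**2 + 61)**2 = (-4*1**2 + 61)**2 = (-4*1 + 61)**2 = (-4 + 61)**2 = 57**2 = 3249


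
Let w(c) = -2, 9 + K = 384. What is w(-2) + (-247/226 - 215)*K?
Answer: -18314327/226 ≈ -81037.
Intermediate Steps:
K = 375 (K = -9 + 384 = 375)
w(-2) + (-247/226 - 215)*K = -2 + (-247/226 - 215)*375 = -2 - 48837/226*375 = -2 - 18313875/226 = -18314327/226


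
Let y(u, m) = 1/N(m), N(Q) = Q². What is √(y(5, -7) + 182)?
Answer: 3*√991/7 ≈ 13.492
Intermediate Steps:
y(u, m) = m⁻² (y(u, m) = 1/(m²) = m⁻²)
√(y(5, -7) + 182) = √((-7)⁻² + 182) = √(1/49 + 182) = √(8919/49) = 3*√991/7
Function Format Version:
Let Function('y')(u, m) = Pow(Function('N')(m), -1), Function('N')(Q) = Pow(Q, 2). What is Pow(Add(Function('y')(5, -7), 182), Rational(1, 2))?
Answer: Mul(Rational(3, 7), Pow(991, Rational(1, 2))) ≈ 13.492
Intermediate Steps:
Function('y')(u, m) = Pow(m, -2) (Function('y')(u, m) = Pow(Pow(m, 2), -1) = Pow(m, -2))
Pow(Add(Function('y')(5, -7), 182), Rational(1, 2)) = Pow(Add(Pow(-7, -2), 182), Rational(1, 2)) = Pow(Add(Rational(1, 49), 182), Rational(1, 2)) = Pow(Rational(8919, 49), Rational(1, 2)) = Mul(Rational(3, 7), Pow(991, Rational(1, 2)))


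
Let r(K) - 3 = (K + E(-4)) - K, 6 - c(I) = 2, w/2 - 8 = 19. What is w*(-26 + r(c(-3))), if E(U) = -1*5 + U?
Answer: -1728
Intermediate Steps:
w = 54 (w = 16 + 2*19 = 16 + 38 = 54)
c(I) = 4 (c(I) = 6 - 1*2 = 6 - 2 = 4)
E(U) = -5 + U
r(K) = -6 (r(K) = 3 + ((K + (-5 - 4)) - K) = 3 + ((K - 9) - K) = 3 + ((-9 + K) - K) = 3 - 9 = -6)
w*(-26 + r(c(-3))) = 54*(-26 - 6) = 54*(-32) = -1728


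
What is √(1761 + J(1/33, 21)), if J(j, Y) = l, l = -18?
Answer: √1743 ≈ 41.749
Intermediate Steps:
J(j, Y) = -18
√(1761 + J(1/33, 21)) = √(1761 - 18) = √1743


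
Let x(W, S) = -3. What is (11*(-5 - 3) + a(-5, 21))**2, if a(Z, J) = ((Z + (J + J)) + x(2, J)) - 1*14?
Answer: 4624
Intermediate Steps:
a(Z, J) = -17 + Z + 2*J (a(Z, J) = ((Z + (J + J)) - 3) - 1*14 = ((Z + 2*J) - 3) - 14 = (-3 + Z + 2*J) - 14 = -17 + Z + 2*J)
(11*(-5 - 3) + a(-5, 21))**2 = (11*(-5 - 3) + (-17 - 5 + 2*21))**2 = (11*(-8) + (-17 - 5 + 42))**2 = (-88 + 20)**2 = (-68)**2 = 4624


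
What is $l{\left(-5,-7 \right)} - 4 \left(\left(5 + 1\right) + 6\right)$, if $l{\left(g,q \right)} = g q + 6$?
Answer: $-7$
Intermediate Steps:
$l{\left(g,q \right)} = 6 + g q$
$l{\left(-5,-7 \right)} - 4 \left(\left(5 + 1\right) + 6\right) = \left(6 - -35\right) - 4 \left(\left(5 + 1\right) + 6\right) = \left(6 + 35\right) - 4 \left(6 + 6\right) = 41 - 48 = -7$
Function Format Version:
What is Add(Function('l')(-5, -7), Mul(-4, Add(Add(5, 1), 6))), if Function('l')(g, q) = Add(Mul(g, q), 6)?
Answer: -7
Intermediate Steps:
Function('l')(g, q) = Add(6, Mul(g, q))
Add(Function('l')(-5, -7), Mul(-4, Add(Add(5, 1), 6))) = Add(Add(6, Mul(-5, -7)), Mul(-4, Add(Add(5, 1), 6))) = Add(Add(6, 35), Mul(-4, Add(6, 6))) = Add(41, Mul(-4, 12)) = Add(41, -48) = -7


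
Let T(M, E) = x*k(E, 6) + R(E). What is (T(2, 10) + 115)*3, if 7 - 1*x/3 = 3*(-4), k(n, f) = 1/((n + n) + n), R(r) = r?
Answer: 3807/10 ≈ 380.70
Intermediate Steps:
k(n, f) = 1/(3*n) (k(n, f) = 1/(2*n + n) = 1/(3*n))
x = 57 (x = 21 - 9*(-4) = 21 - 3*(-12) = 21 + 36 = 57)
T(M, E) = E + 19/E (T(M, E) = 57*(1/(3*E)) + E = 19/E + E = E + 19/E)
(T(2, 10) + 115)*3 = ((10 + 19/10) + 115)*3 = (119/10 + 115)*3 = (1269/10)*3 = 3807/10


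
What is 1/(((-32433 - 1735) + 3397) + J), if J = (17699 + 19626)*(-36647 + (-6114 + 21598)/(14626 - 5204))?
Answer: -673/920541989508 ≈ -7.3109e-10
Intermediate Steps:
J = -920521280625/673 (J = 37325*(-36647 + 15484/9422) = 37325*(-36647 + 15484*(1/9422)) = 37325*(-36647 + 1106/673) = 37325*(-24662325/673) = -920521280625/673 ≈ -1.3678e+9)
1/(((-32433 - 1735) + 3397) + J) = 1/(((-32433 - 1735) + 3397) - 920521280625/673) = 1/((-34168 + 3397) - 920521280625/673) = 1/(-30771 - 920521280625/673) = 1/(-920541989508/673) = -673/920541989508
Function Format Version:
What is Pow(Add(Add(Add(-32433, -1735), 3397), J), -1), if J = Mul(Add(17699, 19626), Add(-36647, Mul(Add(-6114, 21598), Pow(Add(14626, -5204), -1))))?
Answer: Rational(-673, 920541989508) ≈ -7.3109e-10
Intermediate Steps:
J = Rational(-920521280625, 673) (J = Mul(37325, Add(-36647, Mul(15484, Pow(9422, -1)))) = Mul(37325, Add(-36647, Mul(15484, Rational(1, 9422)))) = Mul(37325, Add(-36647, Rational(1106, 673))) = Mul(37325, Rational(-24662325, 673)) = Rational(-920521280625, 673) ≈ -1.3678e+9)
Pow(Add(Add(Add(-32433, -1735), 3397), J), -1) = Pow(Add(Add(Add(-32433, -1735), 3397), Rational(-920521280625, 673)), -1) = Pow(Add(Add(-34168, 3397), Rational(-920521280625, 673)), -1) = Pow(Add(-30771, Rational(-920521280625, 673)), -1) = Pow(Rational(-920541989508, 673), -1) = Rational(-673, 920541989508)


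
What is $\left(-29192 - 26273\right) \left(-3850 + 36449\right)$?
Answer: $-1808103535$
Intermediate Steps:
$\left(-29192 - 26273\right) \left(-3850 + 36449\right) = \left(-55465\right) 32599 = -1808103535$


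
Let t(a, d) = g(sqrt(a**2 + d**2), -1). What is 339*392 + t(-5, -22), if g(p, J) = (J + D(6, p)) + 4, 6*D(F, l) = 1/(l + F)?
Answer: 62857442/473 + sqrt(509)/2838 ≈ 1.3289e+5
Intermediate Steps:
D(F, l) = 1/(6*(F + l)) (D(F, l) = 1/(6*(l + F)) = 1/(6*(F + l)))
g(p, J) = 4 + J + 1/(6*(6 + p)) (g(p, J) = (J + 1/(6*(6 + p))) + 4 = 4 + J + 1/(6*(6 + p)))
t(a, d) = (109/6 + 3*sqrt(a**2 + d**2))/(6 + sqrt(a**2 + d**2)) (t(a, d) = (1/6 + (4 - 1)*(6 + sqrt(a**2 + d**2)))/(6 + sqrt(a**2 + d**2)) = (1/6 + 3*(6 + sqrt(a**2 + d**2)))/(6 + sqrt(a**2 + d**2)) = (1/6 + (18 + 3*sqrt(a**2 + d**2)))/(6 + sqrt(a**2 + d**2)) = (109/6 + 3*sqrt(a**2 + d**2))/(6 + sqrt(a**2 + d**2)))
339*392 + t(-5, -22) = 339*392 + (109 + 18*sqrt((-5)**2 + (-22)**2))/(6*(6 + sqrt((-5)**2 + (-22)**2))) = 132888 + (109 + 18*sqrt(25 + 484))/(6*(6 + sqrt(25 + 484))) = 132888 + (109 + 18*sqrt(509))/(6*(6 + sqrt(509)))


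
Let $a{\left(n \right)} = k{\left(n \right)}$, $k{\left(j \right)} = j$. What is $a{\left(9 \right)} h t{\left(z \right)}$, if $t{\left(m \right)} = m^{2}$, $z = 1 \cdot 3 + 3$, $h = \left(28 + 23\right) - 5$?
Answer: $14904$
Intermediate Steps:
$h = 46$ ($h = 51 - 5 = 46$)
$a{\left(n \right)} = n$
$z = 6$ ($z = 3 + 3 = 6$)
$a{\left(9 \right)} h t{\left(z \right)} = 9 \cdot 46 \cdot 6^{2} = 414 \cdot 36 = 14904$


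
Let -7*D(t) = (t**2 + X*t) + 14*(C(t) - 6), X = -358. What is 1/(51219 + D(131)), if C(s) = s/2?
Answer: 7/387437 ≈ 1.8067e-5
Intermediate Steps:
C(s) = s/2 (C(s) = s*(1/2) = s/2)
D(t) = 12 - t**2/7 + 351*t/7 (D(t) = -((t**2 - 358*t) + 14*(t/2 - 6))/7 = -((t**2 - 358*t) + 14*(-6 + t/2))/7 = -((t**2 - 358*t) + (-84 + 7*t))/7 = -(-84 + t**2 - 351*t)/7 = 12 - t**2/7 + 351*t/7)
1/(51219 + D(131)) = 1/(51219 + (12 - 1/7*131**2 + (351/7)*131)) = 1/(51219 + (12 - 1/7*17161 + 45981/7)) = 1/(51219 + (12 - 17161/7 + 45981/7)) = 1/(51219 + 28904/7) = 1/(387437/7) = 7/387437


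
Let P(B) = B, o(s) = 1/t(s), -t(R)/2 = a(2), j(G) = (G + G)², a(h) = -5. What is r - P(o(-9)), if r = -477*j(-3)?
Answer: -171721/10 ≈ -17172.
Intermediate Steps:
j(G) = 4*G² (j(G) = (2*G)² = 4*G²)
t(R) = 10 (t(R) = -2*(-5) = 10)
o(s) = ⅒ (o(s) = 1/10 = ⅒)
r = -17172 (r = -1908*(-3)² = -1908*9 = -477*36 = -17172)
r - P(o(-9)) = -17172 - 1*⅒ = -17172 - ⅒ = -171721/10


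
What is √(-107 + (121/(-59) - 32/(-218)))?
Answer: 3*I*√500447558/6431 ≈ 10.436*I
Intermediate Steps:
√(-107 + (121/(-59) - 32/(-218))) = √(-107 + (121*(-1/59) - 32*(-1/218))) = √(-107 + (-121/59 + 16/109)) = √(-107 - 12245/6431) = √(-700362/6431) = 3*I*√500447558/6431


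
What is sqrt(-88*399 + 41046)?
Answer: sqrt(5934) ≈ 77.032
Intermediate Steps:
sqrt(-88*399 + 41046) = sqrt(-35112 + 41046) = sqrt(5934)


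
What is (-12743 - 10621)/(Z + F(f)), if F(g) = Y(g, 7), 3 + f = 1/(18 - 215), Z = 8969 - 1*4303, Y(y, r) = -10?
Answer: -1947/388 ≈ -5.0180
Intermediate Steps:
Z = 4666 (Z = 8969 - 4303 = 4666)
f = -592/197 (f = -3 + 1/(18 - 215) = -3 + 1/(-197) = -3 - 1/197 = -592/197 ≈ -3.0051)
F(g) = -10
(-12743 - 10621)/(Z + F(f)) = (-12743 - 10621)/(4666 - 10) = -23364/4656 = -23364*1/4656 = -1947/388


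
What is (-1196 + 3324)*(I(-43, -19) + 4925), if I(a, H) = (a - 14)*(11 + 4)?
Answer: 8660960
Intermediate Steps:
I(a, H) = -210 + 15*a (I(a, H) = (-14 + a)*15 = -210 + 15*a)
(-1196 + 3324)*(I(-43, -19) + 4925) = (-1196 + 3324)*((-210 + 15*(-43)) + 4925) = 2128*((-210 - 645) + 4925) = 2128*(-855 + 4925) = 2128*4070 = 8660960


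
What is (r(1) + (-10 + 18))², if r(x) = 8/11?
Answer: 9216/121 ≈ 76.165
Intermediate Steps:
r(x) = 8/11 (r(x) = 8*(1/11) = 8/11)
(r(1) + (-10 + 18))² = (8/11 + (-10 + 18))² = (8/11 + 8)² = (96/11)² = 9216/121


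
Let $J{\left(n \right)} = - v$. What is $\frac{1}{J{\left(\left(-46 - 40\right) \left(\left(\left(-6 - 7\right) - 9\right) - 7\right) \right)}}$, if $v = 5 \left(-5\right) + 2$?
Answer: $\frac{1}{23} \approx 0.043478$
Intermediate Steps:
$v = -23$ ($v = -25 + 2 = -23$)
$J{\left(n \right)} = 23$ ($J{\left(n \right)} = \left(-1\right) \left(-23\right) = 23$)
$\frac{1}{J{\left(\left(-46 - 40\right) \left(\left(\left(-6 - 7\right) - 9\right) - 7\right) \right)}} = \frac{1}{23}$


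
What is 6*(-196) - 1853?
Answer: -3029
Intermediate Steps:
6*(-196) - 1853 = -1176 - 1853 = -3029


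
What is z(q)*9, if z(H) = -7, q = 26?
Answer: -63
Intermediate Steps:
z(q)*9 = -7*9 = -63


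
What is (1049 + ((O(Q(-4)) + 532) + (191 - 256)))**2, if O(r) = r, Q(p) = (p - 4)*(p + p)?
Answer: 2496400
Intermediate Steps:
Q(p) = 2*p*(-4 + p) (Q(p) = (-4 + p)*(2*p) = 2*p*(-4 + p))
(1049 + ((O(Q(-4)) + 532) + (191 - 256)))**2 = (1049 + ((2*(-4)*(-4 - 4) + 532) + (191 - 256)))**2 = (1049 + ((2*(-4)*(-8) + 532) - 65))**2 = (1049 + ((64 + 532) - 65))**2 = (1049 + (596 - 65))**2 = (1049 + 531)**2 = 1580**2 = 2496400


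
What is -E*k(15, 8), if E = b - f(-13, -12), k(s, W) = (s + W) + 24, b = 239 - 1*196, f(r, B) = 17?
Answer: -1222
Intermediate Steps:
b = 43 (b = 239 - 196 = 43)
k(s, W) = 24 + W + s (k(s, W) = (W + s) + 24 = 24 + W + s)
E = 26 (E = 43 - 1*17 = 43 - 17 = 26)
-E*k(15, 8) = -26*(24 + 8 + 15) = -26*47 = -1*1222 = -1222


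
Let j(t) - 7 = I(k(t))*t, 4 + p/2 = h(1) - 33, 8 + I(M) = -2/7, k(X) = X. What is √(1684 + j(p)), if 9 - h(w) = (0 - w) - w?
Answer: √103971/7 ≈ 46.064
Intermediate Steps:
I(M) = -58/7 (I(M) = -8 - 2/7 = -58/7)
h(w) = 9 + 2*w (h(w) = 9 - ((0 - w) - w) = 9 - (-w - w) = 9 - (-2)*w = 9 + 2*w)
p = -52 (p = -8 + 2*((9 + 2*1) - 33) = -8 + 2*((9 + 2) - 33) = -8 + 2*(11 - 33) = -8 + 2*(-22) = -8 - 44 = -52)
j(t) = 7 - 58*t/7
√(1684 + j(p)) = √(1684 + (7 - 58/7*(-52))) = √(1684 + (7 + 3016/7)) = √(1684 + 3065/7) = √(14853/7) = √103971/7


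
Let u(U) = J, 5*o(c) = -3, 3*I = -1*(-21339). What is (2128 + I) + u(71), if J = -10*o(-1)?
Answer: 9247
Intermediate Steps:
I = 7113 (I = (-1*(-21339))/3 = (1/3)*21339 = 7113)
o(c) = -3/5 (o(c) = (1/5)*(-3) = -3/5)
J = 6 (J = -10*(-3/5) = 6)
u(U) = 6
(2128 + I) + u(71) = (2128 + 7113) + 6 = 9241 + 6 = 9247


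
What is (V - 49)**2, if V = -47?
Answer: 9216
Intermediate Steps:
(V - 49)**2 = (-47 - 49)**2 = (-96)**2 = 9216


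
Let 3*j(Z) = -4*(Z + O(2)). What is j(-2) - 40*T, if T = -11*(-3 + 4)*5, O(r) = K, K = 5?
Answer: 2196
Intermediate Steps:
O(r) = 5
T = -55 (T = -11*5 = -55)
j(Z) = -20/3 - 4*Z/3 (j(Z) = (-4*(Z + 5))/3 = (-4*(5 + Z))/3 = (-20 - 4*Z)/3 = -20/3 - 4*Z/3)
j(-2) - 40*T = (-20/3 - 4/3*(-2)) - 40*(-55) = (-20/3 + 8/3) + 2200 = -4 + 2200 = 2196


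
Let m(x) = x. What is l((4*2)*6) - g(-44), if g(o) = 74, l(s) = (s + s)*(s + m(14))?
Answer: 5878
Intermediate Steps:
l(s) = 2*s*(14 + s) (l(s) = (s + s)*(s + 14) = (2*s)*(14 + s) = 2*s*(14 + s))
l((4*2)*6) - g(-44) = 2*((4*2)*6)*(14 + (4*2)*6) - 1*74 = 2*(8*6)*(14 + 8*6) - 74 = 2*48*(14 + 48) - 74 = 2*48*62 - 74 = 5952 - 74 = 5878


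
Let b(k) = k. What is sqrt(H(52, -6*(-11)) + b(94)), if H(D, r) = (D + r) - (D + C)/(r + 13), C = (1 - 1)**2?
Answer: 2*sqrt(329746)/79 ≈ 14.538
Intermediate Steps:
C = 0 (C = 0**2 = 0)
H(D, r) = D + r - D/(13 + r) (H(D, r) = (D + r) - (D + 0)/(r + 13) = (D + r) - D/(13 + r) = D + r - D/(13 + r))
sqrt(H(52, -6*(-11)) + b(94)) = sqrt(((-6*(-11))**2 + 12*52 + 13*(-6*(-11)) + 52*(-6*(-11)))/(13 - 6*(-11)) + 94) = sqrt((66**2 + 624 + 13*66 + 52*66)/(13 + 66) + 94) = sqrt((4356 + 624 + 858 + 3432)/79 + 94) = sqrt((1/79)*9270 + 94) = sqrt(9270/79 + 94) = sqrt(16696/79) = 2*sqrt(329746)/79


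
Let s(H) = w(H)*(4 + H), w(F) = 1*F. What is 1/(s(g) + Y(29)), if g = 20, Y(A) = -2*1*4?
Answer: 1/472 ≈ 0.0021186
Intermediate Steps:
w(F) = F
Y(A) = -8 (Y(A) = -2*4 = -8)
s(H) = H*(4 + H)
1/(s(g) + Y(29)) = 1/(20*(4 + 20) - 8) = 1/(20*24 - 8) = 1/(480 - 8) = 1/472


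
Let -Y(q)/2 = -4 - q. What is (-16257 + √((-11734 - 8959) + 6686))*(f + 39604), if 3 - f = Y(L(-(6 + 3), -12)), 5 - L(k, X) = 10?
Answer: -643923513 + 39609*I*√14007 ≈ -6.4392e+8 + 4.6878e+6*I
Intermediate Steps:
L(k, X) = -5 (L(k, X) = 5 - 1*10 = 5 - 10 = -5)
Y(q) = 8 + 2*q (Y(q) = -2*(-4 - q) = 8 + 2*q)
f = 5 (f = 3 - (8 + 2*(-5)) = 3 - (8 - 10) = 3 - 1*(-2) = 3 + 2 = 5)
(-16257 + √((-11734 - 8959) + 6686))*(f + 39604) = (-16257 + √((-11734 - 8959) + 6686))*(5 + 39604) = (-16257 + √(-20693 + 6686))*39609 = (-16257 + √(-14007))*39609 = (-16257 + I*√14007)*39609 = -643923513 + 39609*I*√14007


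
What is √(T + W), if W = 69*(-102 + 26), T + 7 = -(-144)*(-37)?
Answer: I*√10579 ≈ 102.85*I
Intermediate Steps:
T = -5335 (T = -7 - (-144)*(-37) = -7 - 8*666 = -7 - 5328 = -5335)
W = -5244 (W = 69*(-76) = -5244)
√(T + W) = √(-5335 - 5244) = √(-10579) = I*√10579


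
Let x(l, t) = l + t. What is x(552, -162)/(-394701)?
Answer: -130/131567 ≈ -0.00098809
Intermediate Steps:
x(552, -162)/(-394701) = (552 - 162)/(-394701) = 390*(-1/394701) = -130/131567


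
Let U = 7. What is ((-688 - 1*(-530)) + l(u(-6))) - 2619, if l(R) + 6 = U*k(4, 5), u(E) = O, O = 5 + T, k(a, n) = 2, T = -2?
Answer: -2769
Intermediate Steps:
O = 3 (O = 5 - 2 = 3)
u(E) = 3
l(R) = 8 (l(R) = -6 + 7*2 = -6 + 14 = 8)
((-688 - 1*(-530)) + l(u(-6))) - 2619 = ((-688 - 1*(-530)) + 8) - 2619 = ((-688 + 530) + 8) - 2619 = (-158 + 8) - 2619 = -150 - 2619 = -2769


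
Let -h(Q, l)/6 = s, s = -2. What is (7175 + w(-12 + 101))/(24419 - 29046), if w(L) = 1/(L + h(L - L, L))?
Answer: -724676/467327 ≈ -1.5507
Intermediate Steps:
h(Q, l) = 12 (h(Q, l) = -6*(-2) = 12)
w(L) = 1/(12 + L) (w(L) = 1/(L + 12) = 1/(12 + L))
(7175 + w(-12 + 101))/(24419 - 29046) = (7175 + 1/(12 + (-12 + 101)))/(24419 - 29046) = (7175 + 1/(12 + 89))/(-4627) = (7175 + 1/101)*(-1/4627) = (724676/101)*(-1/4627) = -724676/467327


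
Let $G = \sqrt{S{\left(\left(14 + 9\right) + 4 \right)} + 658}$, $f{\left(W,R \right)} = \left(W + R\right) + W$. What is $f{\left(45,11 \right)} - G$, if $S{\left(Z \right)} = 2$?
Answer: $101 - 2 \sqrt{165} \approx 75.31$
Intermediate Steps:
$f{\left(W,R \right)} = R + 2 W$ ($f{\left(W,R \right)} = \left(R + W\right) + W = R + 2 W$)
$G = 2 \sqrt{165}$ ($G = \sqrt{2 + 658} = \sqrt{660} = 2 \sqrt{165} \approx 25.69$)
$f{\left(45,11 \right)} - G = \left(11 + 2 \cdot 45\right) - 2 \sqrt{165} = \left(11 + 90\right) - 2 \sqrt{165} = 101 - 2 \sqrt{165}$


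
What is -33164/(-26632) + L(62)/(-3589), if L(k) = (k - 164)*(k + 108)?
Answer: 145206119/23895562 ≈ 6.0767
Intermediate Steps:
L(k) = (-164 + k)*(108 + k)
-33164/(-26632) + L(62)/(-3589) = -33164/(-26632) + (-17712 + 62² - 56*62)/(-3589) = -33164*(-1/26632) + (-17712 + 3844 - 3472)*(-1/3589) = 8291/6658 - 17340*(-1/3589) = 8291/6658 + 17340/3589 = 145206119/23895562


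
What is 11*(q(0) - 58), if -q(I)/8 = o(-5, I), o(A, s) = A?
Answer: -198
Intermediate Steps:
q(I) = 40 (q(I) = -8*(-5) = 40)
11*(q(0) - 58) = 11*(40 - 58) = 11*(-18) = -198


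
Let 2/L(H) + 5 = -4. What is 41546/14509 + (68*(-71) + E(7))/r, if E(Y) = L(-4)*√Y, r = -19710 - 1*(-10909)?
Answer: 435695798/127693709 + 2*√7/79209 ≈ 3.4121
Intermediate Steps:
r = -8801 (r = -19710 + 10909 = -8801)
L(H) = -2/9 (L(H) = 2/(-5 - 4) = 2/(-9) = 2*(-⅑) = -2/9)
E(Y) = -2*√Y/9
41546/14509 + (68*(-71) + E(7))/r = 41546/14509 + (68*(-71) - 2*√7/9)/(-8801) = 41546*(1/14509) + (-4828 - 2*√7/9)*(-1/8801) = 41546/14509 + (4828/8801 + 2*√7/79209) = 435695798/127693709 + 2*√7/79209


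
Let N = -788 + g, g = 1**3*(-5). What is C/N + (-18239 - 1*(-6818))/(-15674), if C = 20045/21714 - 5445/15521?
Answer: 4076663667889/5600295772071 ≈ 0.72794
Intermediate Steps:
C = 17535065/30638454 (C = 20045*(1/21714) - 5445*1/15521 = 20045/21714 - 495/1411 = 17535065/30638454 ≈ 0.57232)
g = -5 (g = 1*(-5) = -5)
N = -793 (N = -788 - 5 = -793)
C/N + (-18239 - 1*(-6818))/(-15674) = (17535065/30638454)/(-793) + (-18239 - 1*(-6818))/(-15674) = (17535065/30638454)*(-1/793) + (-18239 + 6818)*(-1/15674) = -17535065/24296294022 - 11421*(-1/15674) = -17535065/24296294022 + 11421/15674 = 4076663667889/5600295772071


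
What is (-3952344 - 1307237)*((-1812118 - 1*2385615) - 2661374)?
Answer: 36076028854167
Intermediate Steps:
(-3952344 - 1307237)*((-1812118 - 1*2385615) - 2661374) = -5259581*((-1812118 - 2385615) - 2661374) = -5259581*(-4197733 - 2661374) = -5259581*(-6859107) = 36076028854167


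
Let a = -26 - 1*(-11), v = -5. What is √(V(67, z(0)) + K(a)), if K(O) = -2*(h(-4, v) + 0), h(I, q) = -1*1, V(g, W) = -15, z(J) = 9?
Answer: I*√13 ≈ 3.6056*I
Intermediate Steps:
h(I, q) = -1
a = -15 (a = -26 + 11 = -15)
K(O) = 2 (K(O) = -2*(-1 + 0) = -2*(-1) = 2)
√(V(67, z(0)) + K(a)) = √(-15 + 2) = √(-13) = I*√13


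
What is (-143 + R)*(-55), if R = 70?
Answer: 4015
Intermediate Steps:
(-143 + R)*(-55) = (-143 + 70)*(-55) = -73*(-55) = 4015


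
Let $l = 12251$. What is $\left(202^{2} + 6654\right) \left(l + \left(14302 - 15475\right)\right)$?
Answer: $525739724$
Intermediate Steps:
$\left(202^{2} + 6654\right) \left(l + \left(14302 - 15475\right)\right) = \left(202^{2} + 6654\right) \left(12251 + \left(14302 - 15475\right)\right) = \left(40804 + 6654\right) \left(12251 - 1173\right) = 47458 \cdot 11078 = 525739724$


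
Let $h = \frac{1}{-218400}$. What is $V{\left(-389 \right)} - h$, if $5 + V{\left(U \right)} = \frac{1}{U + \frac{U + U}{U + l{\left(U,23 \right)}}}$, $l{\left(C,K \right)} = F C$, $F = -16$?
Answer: $- \frac{490559551}{98061600} \approx -5.0026$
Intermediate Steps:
$h = - \frac{1}{218400} \approx -4.5788 \cdot 10^{-6}$
$l{\left(C,K \right)} = - 16 C$
$V{\left(U \right)} = -5 + \frac{1}{- \frac{2}{15} + U}$ ($V{\left(U \right)} = -5 + \frac{1}{U + \frac{U + U}{U - 16 U}} = -5 + \frac{1}{U + \frac{2 U}{\left(-15\right) U}} = -5 + \frac{1}{U + 2 U \left(- \frac{1}{15 U}\right)} = -5 + \frac{1}{U - \frac{2}{15}} = -5 + \frac{1}{- \frac{2}{15} + U}$)
$V{\left(-389 \right)} - h = \frac{25 \left(-1 + 3 \left(-389\right)\right)}{2 - -5835} - - \frac{1}{218400} = \frac{25 \left(-1 - 1167\right)}{2 + 5835} + \frac{1}{218400} = 25 \cdot \frac{1}{5837} \left(-1168\right) + \frac{1}{218400} = - \frac{29200}{5837} + \frac{1}{218400} = - \frac{490559551}{98061600}$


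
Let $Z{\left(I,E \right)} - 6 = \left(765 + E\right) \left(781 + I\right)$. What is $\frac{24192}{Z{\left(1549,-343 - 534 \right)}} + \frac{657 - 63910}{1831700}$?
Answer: $- \frac{30409304881}{238994720900} \approx -0.12724$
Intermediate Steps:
$Z{\left(I,E \right)} = 6 + \left(765 + E\right) \left(781 + I\right)$
$\frac{24192}{Z{\left(1549,-343 - 534 \right)}} + \frac{657 - 63910}{1831700} = \frac{24192}{597471 + 765 \cdot 1549 + 781 \left(-343 - 534\right) + \left(-343 - 534\right) 1549} + \frac{657 - 63910}{1831700} = \frac{24192}{597471 + 1184985 + 781 \left(-877\right) - 1358473} + \left(657 - 63910\right) \frac{1}{1831700} = \frac{24192}{597471 + 1184985 - 684937 - 1358473} - \frac{63253}{1831700} = \frac{24192}{-260954} - \frac{63253}{1831700} = 24192 \left(- \frac{1}{260954}\right) - \frac{63253}{1831700} = - \frac{12096}{130477} - \frac{63253}{1831700} = - \frac{30409304881}{238994720900}$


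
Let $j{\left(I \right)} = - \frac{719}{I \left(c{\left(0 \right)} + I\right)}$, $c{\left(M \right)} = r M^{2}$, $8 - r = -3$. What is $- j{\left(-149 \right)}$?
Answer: $\frac{719}{22201} \approx 0.032386$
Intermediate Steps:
$r = 11$ ($r = 8 - -3 = 8 + 3 = 11$)
$c{\left(M \right)} = 11 M^{2}$
$j{\left(I \right)} = - \frac{719}{I^{2}}$ ($j{\left(I \right)} = - \frac{719}{I \left(11 \cdot 0^{2} + I\right)} = - \frac{719}{I \left(11 \cdot 0 + I\right)} = - \frac{719}{I \left(0 + I\right)} = - \frac{719}{I I} = - \frac{719}{I^{2}}$)
$- j{\left(-149 \right)} = - \frac{-719}{22201} = \left(-1\right) \left(- \frac{719}{22201}\right) = \frac{719}{22201}$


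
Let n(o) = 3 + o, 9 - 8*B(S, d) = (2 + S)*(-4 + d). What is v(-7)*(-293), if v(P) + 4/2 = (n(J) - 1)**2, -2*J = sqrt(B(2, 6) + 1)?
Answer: -21389/32 + 879*sqrt(2)/2 ≈ -46.859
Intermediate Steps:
B(S, d) = 9/8 - (-4 + d)*(2 + S)/8 (B(S, d) = 9/8 - (2 + S)*(-4 + d)/8 = 9/8 - (-4 + d)*(2 + S)/8)
J = -3*sqrt(2)/8 (J = -sqrt((17/8 + (1/2)*2 - 1/4*6 - 1/8*2*6) + 1)/2 = -sqrt((17/8 + 1 - 3/2 - 3/2) + 1)/2 = -sqrt(1/8 + 1)/2 = -3*sqrt(2)/8 ≈ -0.53033)
v(P) = -2 + (2 - 3*sqrt(2)/8)**2 (v(P) = -2 + ((3 - 3*sqrt(2)/8) - 1)**2 = -2 + (2 - 3*sqrt(2)/8)**2)
v(-7)*(-293) = (73/32 - 3*sqrt(2)/2)*(-293) = -21389/32 + 879*sqrt(2)/2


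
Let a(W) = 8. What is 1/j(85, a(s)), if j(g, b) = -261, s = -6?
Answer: -1/261 ≈ -0.0038314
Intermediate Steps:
1/j(85, a(s)) = 1/(-261) = -1/261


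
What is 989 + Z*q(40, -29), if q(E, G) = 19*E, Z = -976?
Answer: -740771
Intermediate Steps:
989 + Z*q(40, -29) = 989 - 18544*40 = 989 - 976*760 = 989 - 741760 = -740771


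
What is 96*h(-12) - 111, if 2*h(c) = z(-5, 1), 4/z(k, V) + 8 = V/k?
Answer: -5511/41 ≈ -134.41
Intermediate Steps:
z(k, V) = 4/(-8 + V/k)
h(c) = -10/41 (h(c) = (4*(-5)/(1 - 8*(-5)))/2 = (4*(-5)/(1 + 40))/2 = (4*(-5)/41)/2 = (4*(-5)*(1/41))/2 = (½)*(-20/41) = -10/41)
96*h(-12) - 111 = 96*(-10/41) - 111 = -960/41 - 111 = -5511/41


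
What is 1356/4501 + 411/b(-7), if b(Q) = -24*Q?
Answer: 98939/36008 ≈ 2.7477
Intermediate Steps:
1356/4501 + 411/b(-7) = 1356/4501 + 411/((-24*(-7))) = 1356*(1/4501) + 411/168 = 1356/4501 + 411*(1/168) = 1356/4501 + 137/56 = 98939/36008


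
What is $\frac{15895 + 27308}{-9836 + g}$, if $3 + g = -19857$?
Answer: $- \frac{43203}{29696} \approx -1.4548$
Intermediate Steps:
$g = -19860$ ($g = -3 - 19857 = -19860$)
$\frac{15895 + 27308}{-9836 + g} = \frac{15895 + 27308}{-9836 - 19860} = \frac{43203}{-29696} = 43203 \left(- \frac{1}{29696}\right) = - \frac{43203}{29696}$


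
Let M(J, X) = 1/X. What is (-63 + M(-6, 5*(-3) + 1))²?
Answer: 779689/196 ≈ 3978.0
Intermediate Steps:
(-63 + M(-6, 5*(-3) + 1))² = (-63 + 1/(5*(-3) + 1))² = (-63 + 1/(-15 + 1))² = (-63 + 1/(-14))² = (-63 - 1/14)² = (-883/14)² = 779689/196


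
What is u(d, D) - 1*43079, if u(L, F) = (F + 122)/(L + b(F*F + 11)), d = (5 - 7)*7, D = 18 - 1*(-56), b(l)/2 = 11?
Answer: -86109/2 ≈ -43055.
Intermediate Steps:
b(l) = 22 (b(l) = 2*11 = 22)
D = 74 (D = 18 + 56 = 74)
d = -14 (d = -2*7 = -14)
u(L, F) = (122 + F)/(22 + L) (u(L, F) = (F + 122)/(L + 22) = (122 + F)/(22 + L))
u(d, D) - 1*43079 = (122 + 74)/(22 - 14) - 1*43079 = 196/8 - 43079 = (⅛)*196 - 43079 = 49/2 - 43079 = -86109/2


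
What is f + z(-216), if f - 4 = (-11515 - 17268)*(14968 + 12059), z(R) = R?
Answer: -777918353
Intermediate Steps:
f = -777918137 (f = 4 + (-11515 - 17268)*(14968 + 12059) = 4 - 28783*27027 = 4 - 777918141 = -777918137)
f + z(-216) = -777918137 - 216 = -777918353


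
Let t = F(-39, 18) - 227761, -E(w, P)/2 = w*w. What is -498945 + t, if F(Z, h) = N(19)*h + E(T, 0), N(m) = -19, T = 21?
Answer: -727930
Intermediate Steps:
E(w, P) = -2*w**2 (E(w, P) = -2*w*w = -2*w**2)
F(Z, h) = -882 - 19*h (F(Z, h) = -19*h - 2*21**2 = -19*h - 2*441 = -19*h - 882 = -882 - 19*h)
t = -228985 (t = (-882 - 19*18) - 227761 = (-882 - 342) - 227761 = -1224 - 227761 = -228985)
-498945 + t = -498945 - 228985 = -727930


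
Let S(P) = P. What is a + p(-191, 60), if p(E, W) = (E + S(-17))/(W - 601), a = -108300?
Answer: -58590092/541 ≈ -1.0830e+5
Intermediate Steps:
p(E, W) = (-17 + E)/(-601 + W) (p(E, W) = (E - 17)/(W - 601) = (-17 + E)/(-601 + W))
a + p(-191, 60) = -108300 + (-17 - 191)/(-601 + 60) = -108300 - 208/(-541) = -108300 - 1/541*(-208) = -108300 + 208/541 = -58590092/541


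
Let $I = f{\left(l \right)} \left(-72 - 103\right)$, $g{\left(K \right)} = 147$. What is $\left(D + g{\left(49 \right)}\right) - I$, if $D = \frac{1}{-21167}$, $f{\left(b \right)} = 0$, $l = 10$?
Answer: $\frac{3111548}{21167} \approx 147.0$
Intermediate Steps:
$D = - \frac{1}{21167} \approx -4.7243 \cdot 10^{-5}$
$I = 0$ ($I = 0 \left(-72 - 103\right) = 0 \left(-175\right) = 0$)
$\left(D + g{\left(49 \right)}\right) - I = \left(- \frac{1}{21167} + 147\right) - 0 = \frac{3111548}{21167} + 0 = \frac{3111548}{21167}$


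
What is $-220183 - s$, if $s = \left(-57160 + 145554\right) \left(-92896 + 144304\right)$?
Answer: $-4544378935$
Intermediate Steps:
$s = 4544158752$ ($s = 88394 \cdot 51408 = 4544158752$)
$-220183 - s = -220183 - 4544158752 = -4544378935$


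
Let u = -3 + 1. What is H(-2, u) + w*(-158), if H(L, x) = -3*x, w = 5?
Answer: -784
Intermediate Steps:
u = -2
H(-2, u) + w*(-158) = -3*(-2) + 5*(-158) = 6 - 790 = -784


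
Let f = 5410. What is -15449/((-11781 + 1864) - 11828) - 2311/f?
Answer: 6665279/23528090 ≈ 0.28329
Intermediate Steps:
-15449/((-11781 + 1864) - 11828) - 2311/f = -15449/((-11781 + 1864) - 11828) - 2311/5410 = -15449/(-9917 - 11828) - 2311*1/5410 = -15449/(-21745) - 2311/5410 = -15449*(-1/21745) - 2311/5410 = 15449/21745 - 2311/5410 = 6665279/23528090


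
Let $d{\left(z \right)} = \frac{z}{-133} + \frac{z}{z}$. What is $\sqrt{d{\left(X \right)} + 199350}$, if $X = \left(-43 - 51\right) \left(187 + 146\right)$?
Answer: $\frac{\sqrt{3530483005}}{133} \approx 446.75$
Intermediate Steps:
$X = -31302$ ($X = \left(-94\right) 333 = -31302$)
$d{\left(z \right)} = 1 - \frac{z}{133}$ ($d{\left(z \right)} = z \left(- \frac{1}{133}\right) + 1 = - \frac{z}{133} + 1 = 1 - \frac{z}{133}$)
$\sqrt{d{\left(X \right)} + 199350} = \sqrt{\left(1 - - \frac{31302}{133}\right) + 199350} = \sqrt{\left(1 + \frac{31302}{133}\right) + 199350} = \sqrt{\frac{31435}{133} + 199350} = \sqrt{\frac{26544985}{133}} = \frac{\sqrt{3530483005}}{133}$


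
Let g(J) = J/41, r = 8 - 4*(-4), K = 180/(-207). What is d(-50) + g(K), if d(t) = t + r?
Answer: -24538/943 ≈ -26.021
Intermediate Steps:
K = -20/23 (K = 180*(-1/207) = -20/23 ≈ -0.86957)
r = 24 (r = 8 + 16 = 24)
d(t) = 24 + t (d(t) = t + 24 = 24 + t)
g(J) = J/41 (g(J) = J*(1/41) = J/41)
d(-50) + g(K) = (24 - 50) + (1/41)*(-20/23) = -26 - 20/943 = -24538/943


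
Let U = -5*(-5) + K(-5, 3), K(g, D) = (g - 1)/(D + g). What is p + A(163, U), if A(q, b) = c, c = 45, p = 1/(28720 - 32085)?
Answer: 151424/3365 ≈ 45.000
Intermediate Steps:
p = -1/3365 (p = 1/(-3365) = -1/3365 ≈ -0.00029718)
K(g, D) = (-1 + g)/(D + g)
U = 28 (U = -5*(-5) + (-1 - 5)/(3 - 5) = 25 - 6/(-2) = 25 - ½*(-6) = 25 + 3 = 28)
A(q, b) = 45
p + A(163, U) = -1/3365 + 45 = 151424/3365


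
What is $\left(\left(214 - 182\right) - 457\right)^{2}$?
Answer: $180625$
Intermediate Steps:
$\left(\left(214 - 182\right) - 457\right)^{2} = \left(32 - 457\right)^{2} = \left(-425\right)^{2} = 180625$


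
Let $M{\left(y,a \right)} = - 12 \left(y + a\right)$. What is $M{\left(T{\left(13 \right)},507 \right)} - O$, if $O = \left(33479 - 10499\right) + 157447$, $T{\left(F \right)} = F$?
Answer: $-186667$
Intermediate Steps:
$O = 180427$ ($O = 22980 + 157447 = 180427$)
$M{\left(y,a \right)} = - 12 a - 12 y$ ($M{\left(y,a \right)} = - 12 \left(a + y\right) = - 12 a - 12 y$)
$M{\left(T{\left(13 \right)},507 \right)} - O = \left(\left(-12\right) 507 - 156\right) - 180427 = \left(-6084 - 156\right) - 180427 = -6240 - 180427 = -186667$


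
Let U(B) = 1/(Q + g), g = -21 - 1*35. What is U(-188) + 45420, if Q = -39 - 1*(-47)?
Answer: 2180159/48 ≈ 45420.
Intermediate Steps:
Q = 8 (Q = -39 + 47 = 8)
g = -56 (g = -21 - 35 = -56)
U(B) = -1/48 (U(B) = 1/(8 - 56) = 1/(-48) = -1/48)
U(-188) + 45420 = -1/48 + 45420 = 2180159/48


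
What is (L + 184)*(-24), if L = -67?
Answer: -2808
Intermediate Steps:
(L + 184)*(-24) = (-67 + 184)*(-24) = 117*(-24) = -2808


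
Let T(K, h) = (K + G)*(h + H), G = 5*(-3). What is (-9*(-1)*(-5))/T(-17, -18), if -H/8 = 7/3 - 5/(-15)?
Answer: -135/3776 ≈ -0.035752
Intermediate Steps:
H = -64/3 (H = -8*(7/3 - 5/(-15)) = -8*(7*(⅓) - 5*(-1/15)) = -8*(7/3 + ⅓) = -8*8/3 = -64/3 ≈ -21.333)
G = -15
T(K, h) = (-15 + K)*(-64/3 + h) (T(K, h) = (K - 15)*(h - 64/3) = (-15 + K)*(-64/3 + h))
(-9*(-1)*(-5))/T(-17, -18) = (-9*(-1)*(-5))/(320 - 15*(-18) - 64/3*(-17) - 17*(-18)) = (9*(-5))/(320 + 270 + 1088/3 + 306) = -45/3776/3 = -45*3/3776 = -135/3776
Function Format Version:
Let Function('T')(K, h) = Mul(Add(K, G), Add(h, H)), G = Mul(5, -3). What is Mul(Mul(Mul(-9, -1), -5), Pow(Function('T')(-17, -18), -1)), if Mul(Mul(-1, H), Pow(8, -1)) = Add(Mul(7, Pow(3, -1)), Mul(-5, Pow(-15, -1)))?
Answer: Rational(-135, 3776) ≈ -0.035752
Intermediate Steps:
H = Rational(-64, 3) (H = Mul(-8, Add(Mul(7, Pow(3, -1)), Mul(-5, Pow(-15, -1)))) = Mul(-8, Add(Mul(7, Rational(1, 3)), Mul(-5, Rational(-1, 15)))) = Mul(-8, Add(Rational(7, 3), Rational(1, 3))) = Mul(-8, Rational(8, 3)) = Rational(-64, 3) ≈ -21.333)
G = -15
Function('T')(K, h) = Mul(Add(-15, K), Add(Rational(-64, 3), h)) (Function('T')(K, h) = Mul(Add(K, -15), Add(h, Rational(-64, 3))) = Mul(Add(-15, K), Add(Rational(-64, 3), h)))
Mul(Mul(Mul(-9, -1), -5), Pow(Function('T')(-17, -18), -1)) = Mul(Mul(Mul(-9, -1), -5), Pow(Add(320, Mul(-15, -18), Mul(Rational(-64, 3), -17), Mul(-17, -18)), -1)) = Mul(Mul(9, -5), Pow(Add(320, 270, Rational(1088, 3), 306), -1)) = Mul(-45, Pow(Rational(3776, 3), -1)) = Mul(-45, Rational(3, 3776)) = Rational(-135, 3776)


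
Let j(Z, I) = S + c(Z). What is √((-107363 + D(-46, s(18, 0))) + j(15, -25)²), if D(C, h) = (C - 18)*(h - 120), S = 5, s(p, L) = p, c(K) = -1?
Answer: I*√100819 ≈ 317.52*I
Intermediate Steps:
D(C, h) = (-120 + h)*(-18 + C) (D(C, h) = (-18 + C)*(-120 + h) = (-120 + h)*(-18 + C))
j(Z, I) = 4 (j(Z, I) = 5 - 1 = 4)
√((-107363 + D(-46, s(18, 0))) + j(15, -25)²) = √((-107363 + (2160 - 120*(-46) - 18*18 - 46*18)) + 4²) = √((-107363 + (2160 + 5520 - 324 - 828)) + 16) = √((-107363 + 6528) + 16) = √(-100835 + 16) = √(-100819) = I*√100819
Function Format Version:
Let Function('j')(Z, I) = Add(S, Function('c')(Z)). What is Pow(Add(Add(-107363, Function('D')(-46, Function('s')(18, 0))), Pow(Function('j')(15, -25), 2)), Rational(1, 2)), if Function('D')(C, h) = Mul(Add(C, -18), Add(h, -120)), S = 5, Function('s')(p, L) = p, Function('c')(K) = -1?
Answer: Mul(I, Pow(100819, Rational(1, 2))) ≈ Mul(317.52, I)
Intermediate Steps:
Function('D')(C, h) = Mul(Add(-120, h), Add(-18, C)) (Function('D')(C, h) = Mul(Add(-18, C), Add(-120, h)) = Mul(Add(-120, h), Add(-18, C)))
Function('j')(Z, I) = 4 (Function('j')(Z, I) = Add(5, -1) = 4)
Pow(Add(Add(-107363, Function('D')(-46, Function('s')(18, 0))), Pow(Function('j')(15, -25), 2)), Rational(1, 2)) = Pow(Add(Add(-107363, Add(2160, Mul(-120, -46), Mul(-18, 18), Mul(-46, 18))), Pow(4, 2)), Rational(1, 2)) = Pow(Add(Add(-107363, Add(2160, 5520, -324, -828)), 16), Rational(1, 2)) = Pow(Add(Add(-107363, 6528), 16), Rational(1, 2)) = Pow(Add(-100835, 16), Rational(1, 2)) = Pow(-100819, Rational(1, 2)) = Mul(I, Pow(100819, Rational(1, 2)))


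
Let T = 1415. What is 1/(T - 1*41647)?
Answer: -1/40232 ≈ -2.4856e-5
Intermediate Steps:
1/(T - 1*41647) = 1/(1415 - 1*41647) = 1/(1415 - 41647) = 1/(-40232) = -1/40232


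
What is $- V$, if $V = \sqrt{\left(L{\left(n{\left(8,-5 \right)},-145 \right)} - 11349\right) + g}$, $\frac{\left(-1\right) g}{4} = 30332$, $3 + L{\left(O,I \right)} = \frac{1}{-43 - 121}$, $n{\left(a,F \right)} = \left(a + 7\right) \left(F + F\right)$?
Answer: $- \frac{i \sqrt{892140361}}{82} \approx - 364.25 i$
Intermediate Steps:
$n{\left(a,F \right)} = 2 F \left(7 + a\right)$ ($n{\left(a,F \right)} = \left(7 + a\right) 2 F = 2 F \left(7 + a\right)$)
$L{\left(O,I \right)} = - \frac{493}{164}$ ($L{\left(O,I \right)} = -3 + \frac{1}{-43 - 121} = -3 + \frac{1}{-164} = -3 - \frac{1}{164} = - \frac{493}{164}$)
$g = -121328$ ($g = \left(-4\right) 30332 = -121328$)
$V = \frac{i \sqrt{892140361}}{82}$ ($V = \sqrt{\left(- \frac{493}{164} - 11349\right) - 121328} = \sqrt{- \frac{1861729}{164} - 121328} = \sqrt{- \frac{21759521}{164}} = \frac{i \sqrt{892140361}}{82} \approx 364.25 i$)
$- V = - \frac{i \sqrt{892140361}}{82}$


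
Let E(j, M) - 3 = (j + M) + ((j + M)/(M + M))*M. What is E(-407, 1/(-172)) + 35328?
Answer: 11943849/344 ≈ 34721.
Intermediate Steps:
E(j, M) = 3 + 3*M/2 + 3*j/2 (E(j, M) = 3 + ((j + M) + ((j + M)/(M + M))*M) = 3 + ((M + j) + ((M + j)/((2*M)))*M) = 3 + ((M + j) + ((M + j)*(1/(2*M)))*M) = 3 + ((M + j) + ((M + j)/(2*M))*M) = 3 + ((M + j) + (M/2 + j/2)) = 3 + (3*M/2 + 3*j/2) = 3 + 3*M/2 + 3*j/2)
E(-407, 1/(-172)) + 35328 = (3 + (3/2)/(-172) + (3/2)*(-407)) + 35328 = (3 + (3/2)*(-1/172) - 1221/2) + 35328 = (3 - 3/344 - 1221/2) + 35328 = -208983/344 + 35328 = 11943849/344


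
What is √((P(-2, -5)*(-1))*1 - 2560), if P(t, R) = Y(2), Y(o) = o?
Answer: I*√2562 ≈ 50.616*I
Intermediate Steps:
P(t, R) = 2
√((P(-2, -5)*(-1))*1 - 2560) = √((2*(-1))*1 - 2560) = √(-2*1 - 2560) = √(-2 - 2560) = √(-2562) = I*√2562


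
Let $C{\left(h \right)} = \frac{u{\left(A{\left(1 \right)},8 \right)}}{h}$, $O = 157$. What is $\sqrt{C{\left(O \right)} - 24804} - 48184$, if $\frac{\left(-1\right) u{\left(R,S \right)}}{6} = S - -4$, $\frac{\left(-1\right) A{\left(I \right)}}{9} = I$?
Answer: $-48184 + \frac{30 i \sqrt{679339}}{157} \approx -48184.0 + 157.49 i$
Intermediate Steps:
$A{\left(I \right)} = - 9 I$
$u{\left(R,S \right)} = -24 - 6 S$ ($u{\left(R,S \right)} = - 6 \left(S - -4\right) = - 6 \left(S + 4\right) = - 6 \left(4 + S\right) = -24 - 6 S$)
$C{\left(h \right)} = - \frac{72}{h}$ ($C{\left(h \right)} = \frac{-24 - 48}{h} = - \frac{72}{h}$)
$\sqrt{C{\left(O \right)} - 24804} - 48184 = \sqrt{- \frac{72}{157} - 24804} - 48184 = \sqrt{- \frac{3894300}{157}} - 48184 = \frac{30 i \sqrt{679339}}{157} - 48184 = -48184 + \frac{30 i \sqrt{679339}}{157}$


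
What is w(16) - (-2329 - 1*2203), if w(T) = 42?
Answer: 4574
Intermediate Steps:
w(16) - (-2329 - 1*2203) = 42 - (-2329 - 1*2203) = 42 - (-2329 - 2203) = 42 - 1*(-4532) = 42 + 4532 = 4574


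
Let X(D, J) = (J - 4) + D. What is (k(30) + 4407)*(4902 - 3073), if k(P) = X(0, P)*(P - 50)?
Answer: 7109323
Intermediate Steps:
X(D, J) = -4 + D + J (X(D, J) = (-4 + J) + D = -4 + D + J)
k(P) = (-50 + P)*(-4 + P) (k(P) = (-4 + 0 + P)*(P - 50) = (-4 + P)*(-50 + P) = (-50 + P)*(-4 + P))
(k(30) + 4407)*(4902 - 3073) = ((-50 + 30)*(-4 + 30) + 4407)*(4902 - 3073) = (-20*26 + 4407)*1829 = (-520 + 4407)*1829 = 3887*1829 = 7109323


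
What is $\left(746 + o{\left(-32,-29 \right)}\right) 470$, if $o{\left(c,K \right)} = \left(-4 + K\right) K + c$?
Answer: $785370$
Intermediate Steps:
$o{\left(c,K \right)} = c + K \left(-4 + K\right)$ ($o{\left(c,K \right)} = K \left(-4 + K\right) + c = c + K \left(-4 + K\right)$)
$\left(746 + o{\left(-32,-29 \right)}\right) 470 = \left(746 - \left(-84 - 841\right)\right) 470 = \left(746 + \left(-32 + 841 + 116\right)\right) 470 = \left(746 + 925\right) 470 = 1671 \cdot 470 = 785370$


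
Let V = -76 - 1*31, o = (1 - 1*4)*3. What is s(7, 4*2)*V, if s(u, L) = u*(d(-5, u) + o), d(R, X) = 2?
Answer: 5243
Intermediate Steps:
o = -9 (o = (1 - 4)*3 = -3*3 = -9)
s(u, L) = -7*u (s(u, L) = u*(2 - 9) = u*(-7) = -7*u)
V = -107 (V = -76 - 31 = -107)
s(7, 4*2)*V = -7*7*(-107) = -49*(-107) = 5243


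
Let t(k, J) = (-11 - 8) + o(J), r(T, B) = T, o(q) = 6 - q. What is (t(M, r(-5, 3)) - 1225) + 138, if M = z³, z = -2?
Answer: -1095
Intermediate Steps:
M = -8 (M = (-2)³ = -8)
t(k, J) = -13 - J (t(k, J) = (-11 - 8) + (6 - J) = -19 + (6 - J) = -13 - J)
(t(M, r(-5, 3)) - 1225) + 138 = ((-13 - 1*(-5)) - 1225) + 138 = ((-13 + 5) - 1225) + 138 = (-8 - 1225) + 138 = -1233 + 138 = -1095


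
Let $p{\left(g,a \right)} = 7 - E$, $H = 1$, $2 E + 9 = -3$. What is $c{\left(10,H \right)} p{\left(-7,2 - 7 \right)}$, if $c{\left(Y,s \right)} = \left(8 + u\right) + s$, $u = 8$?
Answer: $221$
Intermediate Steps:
$E = -6$ ($E = - \frac{9}{2} + \frac{1}{2} \left(-3\right) = - \frac{9}{2} - \frac{3}{2} = -6$)
$c{\left(Y,s \right)} = 16 + s$ ($c{\left(Y,s \right)} = \left(8 + 8\right) + s = 16 + s$)
$p{\left(g,a \right)} = 13$ ($p{\left(g,a \right)} = 7 - -6 = 7 + 6 = 13$)
$c{\left(10,H \right)} p{\left(-7,2 - 7 \right)} = \left(16 + 1\right) 13 = 17 \cdot 13 = 221$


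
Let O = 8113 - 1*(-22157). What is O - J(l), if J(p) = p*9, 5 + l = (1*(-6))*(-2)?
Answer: 30207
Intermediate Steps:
l = 7 (l = -5 + (1*(-6))*(-2) = -5 - 6*(-2) = -5 + 12 = 7)
J(p) = 9*p
O = 30270 (O = 8113 + 22157 = 30270)
O - J(l) = 30270 - 9*7 = 30270 - 1*63 = 30270 - 63 = 30207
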